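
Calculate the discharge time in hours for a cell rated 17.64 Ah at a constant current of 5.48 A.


Runtime = 17.64 Ah / 5.48 A = 3.219 hr

3.219 hr


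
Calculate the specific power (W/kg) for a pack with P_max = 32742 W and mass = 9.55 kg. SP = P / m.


Specific power = 32742 W / 9.55 kg = 3428 W/kg

3428 W/kg


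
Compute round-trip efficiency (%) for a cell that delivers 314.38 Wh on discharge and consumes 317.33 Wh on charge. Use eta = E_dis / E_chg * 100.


Round-trip efficiency = 314.38/317.33 * 100% = 99.07%

99.07%


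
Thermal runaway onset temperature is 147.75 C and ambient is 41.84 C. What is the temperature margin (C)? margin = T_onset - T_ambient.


Safety margin = 147.75 C - 41.84 C = 105.91 C

105.91 C


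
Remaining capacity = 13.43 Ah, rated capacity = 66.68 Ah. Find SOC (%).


SOC% = 13.43 / 66.68 * 100 = 20.14%

20.14%


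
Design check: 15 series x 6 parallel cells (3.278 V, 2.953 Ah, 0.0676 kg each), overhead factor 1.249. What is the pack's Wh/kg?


Step 1: V_pack = 15 * 3.278 = 49.17 V
Step 2: C_pack = 6 * 2.953 = 17.718 Ah
Step 3: E_pack = V_pack * C_pack = 49.17 * 17.718 = 871.19 Wh
Step 4: m_pack = 15 * 6 * 0.0676 * 1.249 = 7.5989 kg
Step 5: ED = E_pack / m_pack = 871.19 / 7.5989 = 114.6 Wh/kg

114.6 Wh/kg


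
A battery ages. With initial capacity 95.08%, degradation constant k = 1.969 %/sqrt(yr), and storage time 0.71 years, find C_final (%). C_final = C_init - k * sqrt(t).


sqrt(t) = sqrt(0.71) = 0.84261
C_final = 95.08 - 1.969 * 0.84261 = 93.42%

93.42%


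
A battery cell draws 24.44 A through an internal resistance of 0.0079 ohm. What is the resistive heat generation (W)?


I^2 = 597.31
Q = 597.31 * 0.0079 = 4.719 W

4.719 W


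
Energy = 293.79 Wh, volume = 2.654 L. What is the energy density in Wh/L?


Volumetric ED = 293.79 Wh / 2.654 L = 110.7 Wh/L

110.7 Wh/L


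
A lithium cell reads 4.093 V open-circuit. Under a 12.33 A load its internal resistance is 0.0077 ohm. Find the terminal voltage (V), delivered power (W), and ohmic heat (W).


Step 1: V_terminal = OCV - I*R = 4.093 - 12.33 * 0.0077 = 3.9981 V
Step 2: P_out = V_terminal * I = 3.9981 * 12.33 = 49.30 W
Step 3: Q = I^2 * R = 12.33^2 * 0.0077 = 1.171 W

V=3.9981 V, P=49.30 W, Q=1.171 W


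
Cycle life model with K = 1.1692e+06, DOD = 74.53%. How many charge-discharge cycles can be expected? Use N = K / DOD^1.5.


DOD^1.5 = 643.42
N = K / DOD^1.5 = 1.1692e+06 / 643.42 = 1817

1817 cycles


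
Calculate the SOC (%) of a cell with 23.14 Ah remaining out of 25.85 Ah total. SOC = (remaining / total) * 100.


SOC% = 23.14 / 25.85 * 100 = 89.52%

89.52%


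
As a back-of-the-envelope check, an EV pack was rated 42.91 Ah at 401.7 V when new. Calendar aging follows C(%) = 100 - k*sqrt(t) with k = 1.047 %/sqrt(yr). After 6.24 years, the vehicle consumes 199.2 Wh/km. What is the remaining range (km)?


Step 1: capacity retention = 100 - 1.047 * sqrt(6.24) = 100 - 1.047 * 2.498 = 97.385%
Step 2: C_now = 42.91 * 97.385/100 = 41.788 Ah
Step 3: E_pack = V * C_now = 401.7 * 41.788 = 16786 Wh
Step 4: range = E_pack / consumption = 16786 / 199.2 = 84.27 km

84.27 km


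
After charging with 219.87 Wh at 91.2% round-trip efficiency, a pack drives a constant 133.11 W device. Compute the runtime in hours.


Step 1: E_discharge = eta/100 * E_charge = 91.2/100 * 219.87 = 200.52 Wh
Step 2: t = E_discharge / P = 200.52 / 133.11 = 1.506 hr

1.506 hr


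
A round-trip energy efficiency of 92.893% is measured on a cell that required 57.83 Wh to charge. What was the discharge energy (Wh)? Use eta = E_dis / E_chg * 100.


E_dis = eta/100 * E_chg = 92.893/100 * 57.83 = 53.72 Wh

53.72 Wh


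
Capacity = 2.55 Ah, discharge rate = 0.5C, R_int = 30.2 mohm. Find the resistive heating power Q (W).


Convert: R = 30.2 mohm = 0.0302 ohm
Step 1: I = C_rate * capacity = 0.5 * 2.55 = 1.275 A
Step 2: Q = I^2 * R = 1.275^2 * 0.0302 = 1.6256 * 0.0302 = 0.04909 W

0.04909 W


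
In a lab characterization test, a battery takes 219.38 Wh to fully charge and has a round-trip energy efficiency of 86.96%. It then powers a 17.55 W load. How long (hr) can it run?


Step 1: E_discharge = eta/100 * E_charge = 86.96/100 * 219.38 = 190.77 Wh
Step 2: t = E_discharge / P = 190.77 / 17.55 = 10.87 hr

10.87 hr


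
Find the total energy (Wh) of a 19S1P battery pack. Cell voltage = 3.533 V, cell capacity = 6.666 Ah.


V_pack = 19 * 3.533 = 67.127 V
C_pack = 1 * 6.666 = 6.666 Ah
E = V_pack * C_pack = 67.127 * 6.666 = 447.5 Wh

447.5 Wh


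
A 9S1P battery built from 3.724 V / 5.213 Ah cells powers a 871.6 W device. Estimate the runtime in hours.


Step 1: E_pack = Ns * V_cell * Np * C_cell = 9 * 3.724 * 1 * 5.213 = 174.72 Wh
Step 2: t = E_pack / P = 174.72 / 871.6 = 0.2005 hr

0.2005 hr


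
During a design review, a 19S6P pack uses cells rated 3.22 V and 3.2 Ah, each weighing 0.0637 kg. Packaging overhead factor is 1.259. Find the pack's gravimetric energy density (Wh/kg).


Step 1: V_pack = 19 * 3.22 = 61.18 V
Step 2: C_pack = 6 * 3.2 = 19.2 Ah
Step 3: E_pack = V_pack * C_pack = 61.18 * 19.2 = 1174.7 Wh
Step 4: m_pack = 19 * 6 * 0.0637 * 1.259 = 9.1426 kg
Step 5: ED = E_pack / m_pack = 1174.7 / 9.1426 = 128.5 Wh/kg

128.5 Wh/kg


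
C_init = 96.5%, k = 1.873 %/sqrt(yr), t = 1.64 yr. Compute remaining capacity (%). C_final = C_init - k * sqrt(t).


Step 1: sqrt(1.64 yr) = 1.2806
Step 2: drop = 1.873 * 1.2806 = 2.3986
Step 3: C_final = 96.5 - 2.3986 = 94.10%

94.10%


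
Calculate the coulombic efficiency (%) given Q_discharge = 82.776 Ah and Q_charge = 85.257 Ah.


Coulombic efficiency = 82.776/85.257 * 100% = 97.09%

97.09%


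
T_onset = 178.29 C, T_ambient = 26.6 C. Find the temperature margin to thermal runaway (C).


margin = T_onset - T_ambient = 178.29 - 26.6 = 151.69 C

151.69 C


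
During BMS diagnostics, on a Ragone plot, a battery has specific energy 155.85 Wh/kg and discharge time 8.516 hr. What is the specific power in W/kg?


P_specific = E / t = 155.85 / 8.516 = 18.30 W/kg

18.30 W/kg


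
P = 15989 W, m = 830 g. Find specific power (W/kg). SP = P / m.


Convert: m = 830 g = 0.83 kg
SP = P / m = 15989 / 0.83 = 19260 W/kg

19260 W/kg


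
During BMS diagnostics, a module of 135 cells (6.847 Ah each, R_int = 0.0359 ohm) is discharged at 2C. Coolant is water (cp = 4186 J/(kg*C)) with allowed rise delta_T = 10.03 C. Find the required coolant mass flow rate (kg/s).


Step 1: I = 2 * 6.847 = 13.694 A
Step 2: Q_cell = I^2 * R = 13.694^2 * 0.0359 = 6.7322 W
Step 3: Q_total = 135 * 6.7322 = 908.85 W
Step 4: m_dot = Q_total / (cp * dT) = 908.85 / (4186 * 10.03) = 0.02165 kg/s

0.02165 kg/s


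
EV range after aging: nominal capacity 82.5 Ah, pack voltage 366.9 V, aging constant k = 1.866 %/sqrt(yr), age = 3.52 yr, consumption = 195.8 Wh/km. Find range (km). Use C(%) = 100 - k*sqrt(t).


Step 1: capacity retention = 100 - 1.866 * sqrt(3.52) = 100 - 1.866 * 1.8762 = 96.499%
Step 2: C_now = 82.5 * 96.499/100 = 79.612 Ah
Step 3: E_pack = V * C_now = 366.9 * 79.612 = 29210 Wh
Step 4: range = E_pack / consumption = 29210 / 195.8 = 149.2 km

149.2 km


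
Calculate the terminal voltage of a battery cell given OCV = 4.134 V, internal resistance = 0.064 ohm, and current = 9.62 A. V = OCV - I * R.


IR drop = 9.62 * 0.064 = 0.61568 V
V = 4.134 - 0.61568 = 3.518 V

3.518 V


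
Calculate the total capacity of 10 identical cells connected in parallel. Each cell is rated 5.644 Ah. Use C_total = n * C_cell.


C_total = 10 * 5.644 = 56.44 Ah

56.44 Ah


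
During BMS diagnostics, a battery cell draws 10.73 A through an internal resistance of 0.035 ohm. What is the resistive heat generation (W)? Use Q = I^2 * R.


I^2 = 115.13
Q = 115.13 * 0.035 = 4.030 W

4.030 W


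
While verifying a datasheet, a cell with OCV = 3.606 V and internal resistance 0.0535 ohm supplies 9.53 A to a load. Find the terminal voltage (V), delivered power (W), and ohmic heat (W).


Step 1: V_terminal = OCV - I*R = 3.606 - 9.53 * 0.0535 = 3.0961 V
Step 2: P_out = V_terminal * I = 3.0961 * 9.53 = 29.51 W
Step 3: Q = I^2 * R = 9.53^2 * 0.0535 = 4.859 W

V=3.0961 V, P=29.51 W, Q=4.859 W


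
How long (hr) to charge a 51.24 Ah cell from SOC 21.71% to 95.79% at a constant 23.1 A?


delta_Ah = 51.24 * (95.79 - 21.71) / 100 = 37.959 Ah
t = delta_Ah / I = 37.959 / 23.1 = 1.643 hr

1.643 hr


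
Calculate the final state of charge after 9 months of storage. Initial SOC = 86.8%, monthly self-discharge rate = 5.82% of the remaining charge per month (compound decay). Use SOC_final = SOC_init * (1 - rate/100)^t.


Monthly retention factor = 1 - 5.82/100 = 0.9418
Over 9 months: factor^9 = 0.58295
SOC_final = 86.8 * 0.58295 = 50.60%

50.60%


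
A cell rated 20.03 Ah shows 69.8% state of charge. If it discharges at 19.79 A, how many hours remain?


Step 1: remaining = SOC/100 * C_total = 69.8/100 * 20.03 = 13.981 Ah
Step 2: t = remaining / I = 13.981 / 19.79 = 0.7065 hr

0.7065 hr


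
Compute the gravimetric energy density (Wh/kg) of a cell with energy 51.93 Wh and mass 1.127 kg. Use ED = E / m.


ED = E / m = 51.93 / 1.127 = 46.08 Wh/kg

46.08 Wh/kg


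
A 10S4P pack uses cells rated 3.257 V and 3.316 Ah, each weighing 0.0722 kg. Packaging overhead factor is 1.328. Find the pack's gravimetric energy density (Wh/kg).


Step 1: V_pack = 10 * 3.257 = 32.57 V
Step 2: C_pack = 4 * 3.316 = 13.264 Ah
Step 3: E_pack = V_pack * C_pack = 32.57 * 13.264 = 432.01 Wh
Step 4: m_pack = 10 * 4 * 0.0722 * 1.328 = 3.8353 kg
Step 5: ED = E_pack / m_pack = 432.01 / 3.8353 = 112.6 Wh/kg

112.6 Wh/kg


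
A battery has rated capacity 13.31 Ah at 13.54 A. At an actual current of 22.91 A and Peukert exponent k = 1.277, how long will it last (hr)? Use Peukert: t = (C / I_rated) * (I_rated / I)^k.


t_rated = C / I_rated = 13.31 / 13.54 = 0.98301 hr
(I_rated/I)^k = (0.59101)^1.277 = 0.51089
t = t_rated * (I_rated/I)^k = 0.98301 * 0.51089 = 0.5022 hr

0.5022 hr


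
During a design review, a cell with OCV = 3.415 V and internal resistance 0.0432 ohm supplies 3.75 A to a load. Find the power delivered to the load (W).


Step 1: V_terminal = OCV - I*R = 3.415 - 3.75 * 0.0432 = 3.253 V
Step 2: P_out = V_terminal * I = 3.253 * 3.75 = 12.20 W

12.20 W


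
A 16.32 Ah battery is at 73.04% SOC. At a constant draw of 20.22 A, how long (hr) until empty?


Step 1: remaining = SOC/100 * C_total = 73.04/100 * 16.32 = 11.92 Ah
Step 2: t = remaining / I = 11.92 / 20.22 = 0.5895 hr

0.5895 hr


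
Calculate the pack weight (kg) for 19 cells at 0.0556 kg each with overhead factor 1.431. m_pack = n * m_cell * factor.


Cell mass sum = 19 * 0.0556 = 1.0564 kg
With overhead 1.431: m_pack = 1.0564 * 1.431 = 1.512 kg

1.512 kg


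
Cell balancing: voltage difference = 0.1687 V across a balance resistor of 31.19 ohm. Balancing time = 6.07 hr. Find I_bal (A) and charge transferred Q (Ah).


First, Ohm's law: I_bal = 0.1687 V / 31.19 ohm = 0.0054088 A
Then Q = I * t = 0.0054088 A * 6.07 hr = 0.03283 Ah

I=0.0054088 A, Q=0.03283 Ah


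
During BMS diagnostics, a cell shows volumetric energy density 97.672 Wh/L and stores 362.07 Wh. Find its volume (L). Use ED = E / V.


V = E / ED = 362.07 / 97.672 = 3.707 L

3.707 L


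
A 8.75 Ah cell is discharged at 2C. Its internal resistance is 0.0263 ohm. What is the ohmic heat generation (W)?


Step 1: I = C_rate * capacity = 2 * 8.75 = 17.5 A
Step 2: Q = I^2 * R = 17.5^2 * 0.0263 = 306.25 * 0.0263 = 8.054 W

8.054 W


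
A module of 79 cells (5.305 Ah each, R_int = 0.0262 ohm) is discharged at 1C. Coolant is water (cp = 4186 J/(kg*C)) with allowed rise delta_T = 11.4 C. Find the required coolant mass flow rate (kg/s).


Step 1: I = 1 * 5.305 = 5.305 A
Step 2: Q_cell = I^2 * R = 5.305^2 * 0.0262 = 0.73735 W
Step 3: Q_total = 79 * 0.73735 = 58.251 W
Step 4: m_dot = Q_total / (cp * dT) = 58.251 / (4186 * 11.4) = 0.001221 kg/s

0.001221 kg/s


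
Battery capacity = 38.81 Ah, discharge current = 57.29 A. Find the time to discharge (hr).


Runtime = 38.81 Ah / 57.29 A = 0.6774 hr

0.6774 hr


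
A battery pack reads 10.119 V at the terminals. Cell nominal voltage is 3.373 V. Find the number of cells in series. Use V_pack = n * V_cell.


Rearranging: n = V_pack / V_cell = 10.119 / 3.373 = 3 cells

3


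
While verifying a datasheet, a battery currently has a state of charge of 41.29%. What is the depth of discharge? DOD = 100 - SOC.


DOD = 100 - SOC = 100 - 41.29 = 58.71%

58.71%


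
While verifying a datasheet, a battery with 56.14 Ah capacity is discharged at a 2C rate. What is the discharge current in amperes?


I = C_rate * capacity = 2 * 56.14 = 112.28 A

112.28 A


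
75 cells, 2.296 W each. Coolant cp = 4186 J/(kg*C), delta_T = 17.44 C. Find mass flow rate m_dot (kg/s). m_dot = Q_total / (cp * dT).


Step 1: Total heat Q = 75 * 2.296 W = 172.2 W
Step 2: denom = cp * dT = 4186 * 17.44 = 73004
Step 3: m_dot = 172.2 / 73004 = 0.002359 kg/s

0.002359 kg/s


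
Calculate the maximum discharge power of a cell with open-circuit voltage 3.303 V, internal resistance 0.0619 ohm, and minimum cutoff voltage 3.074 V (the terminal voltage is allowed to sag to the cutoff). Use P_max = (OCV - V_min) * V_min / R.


dV = OCV - V_min = 0.229 V (so I_max = dV / R)
P_max = dV * V_min / R = 0.229 * 3.074 / 0.0619 = 11.37 W

11.37 W


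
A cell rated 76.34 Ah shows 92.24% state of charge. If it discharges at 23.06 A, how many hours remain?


Step 1: remaining = SOC/100 * C_total = 92.24/100 * 76.34 = 70.416 Ah
Step 2: t = remaining / I = 70.416 / 23.06 = 3.054 hr

3.054 hr


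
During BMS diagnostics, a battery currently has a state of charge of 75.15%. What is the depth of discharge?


Complement of SOC: DOD = 100% - 75.15% = 24.85%

24.85%


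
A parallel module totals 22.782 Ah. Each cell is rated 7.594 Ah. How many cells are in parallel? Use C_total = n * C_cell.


n = C_total / C_cell = 22.782 / 7.594 = 3

3


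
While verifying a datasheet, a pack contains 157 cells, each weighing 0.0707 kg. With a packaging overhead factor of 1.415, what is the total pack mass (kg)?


Cell mass sum = 157 * 0.0707 = 11.1 kg
With overhead 1.415: m_pack = 11.1 * 1.415 = 15.71 kg

15.71 kg


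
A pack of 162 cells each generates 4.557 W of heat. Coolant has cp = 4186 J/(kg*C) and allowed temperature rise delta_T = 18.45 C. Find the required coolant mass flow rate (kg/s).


Q_total = 162 * 4.557 = 738.23 W
m_dot = Q_total / (cp * dT) = 738.23 / (4186 * 18.45) = 0.009559 kg/s

0.009559 kg/s


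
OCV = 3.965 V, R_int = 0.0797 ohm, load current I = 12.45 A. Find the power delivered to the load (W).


Step 1: V_terminal = OCV - I*R = 3.965 - 12.45 * 0.0797 = 2.9727 V
Step 2: P_out = V_terminal * I = 2.9727 * 12.45 = 37.01 W

37.01 W


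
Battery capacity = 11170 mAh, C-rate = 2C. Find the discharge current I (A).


Convert: capacity = 11170 mAh = 11.17 Ah
At 2C: I = 2 * 11.17 Ah = 22.34 A

22.34 A


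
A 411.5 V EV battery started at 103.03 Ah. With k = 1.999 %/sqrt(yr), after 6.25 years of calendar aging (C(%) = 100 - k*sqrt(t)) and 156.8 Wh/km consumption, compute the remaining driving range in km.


Step 1: capacity retention = 100 - 1.999 * sqrt(6.25) = 100 - 1.999 * 2.5 = 95.003%
Step 2: C_now = 103.03 * 95.003/100 = 97.882 Ah
Step 3: E_pack = V * C_now = 411.5 * 97.882 = 40278 Wh
Step 4: range = E_pack / consumption = 40278 / 156.8 = 256.9 km

256.9 km


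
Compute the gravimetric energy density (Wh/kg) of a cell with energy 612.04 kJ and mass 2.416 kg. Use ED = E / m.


Convert: E = 612.04 kJ = 170.01 Wh
ED = E / m = 170.01 / 2.416 = 70.37 Wh/kg

70.37 Wh/kg


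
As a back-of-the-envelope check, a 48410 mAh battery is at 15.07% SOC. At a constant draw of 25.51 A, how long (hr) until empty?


Convert: C_total = 48410 mAh = 48.41 Ah
Step 1: remaining = SOC/100 * C_total = 15.07/100 * 48.41 = 7.2954 Ah
Step 2: t = remaining / I = 7.2954 / 25.51 = 0.2860 hr

0.2860 hr


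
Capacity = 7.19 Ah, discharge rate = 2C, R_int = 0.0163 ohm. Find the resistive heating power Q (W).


Step 1: I = C_rate * capacity = 2 * 7.19 = 14.38 A
Step 2: Q = I^2 * R = 14.38^2 * 0.0163 = 206.78 * 0.0163 = 3.371 W

3.371 W


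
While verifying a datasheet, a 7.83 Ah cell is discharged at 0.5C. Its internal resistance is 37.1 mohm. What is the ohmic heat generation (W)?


Convert: R = 37.1 mohm = 0.0371 ohm
Step 1: I = C_rate * capacity = 0.5 * 7.83 = 3.915 A
Step 2: Q = I^2 * R = 3.915^2 * 0.0371 = 15.327 * 0.0371 = 0.5686 W

0.5686 W


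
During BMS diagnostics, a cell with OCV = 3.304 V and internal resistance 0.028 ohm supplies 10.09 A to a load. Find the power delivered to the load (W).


Step 1: V_terminal = OCV - I*R = 3.304 - 10.09 * 0.028 = 3.0215 V
Step 2: P_out = V_terminal * I = 3.0215 * 10.09 = 30.49 W

30.49 W


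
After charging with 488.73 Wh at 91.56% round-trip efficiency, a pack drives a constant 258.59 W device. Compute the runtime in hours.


Step 1: E_discharge = eta/100 * E_charge = 91.56/100 * 488.73 = 447.48 Wh
Step 2: t = E_discharge / P = 447.48 / 258.59 = 1.730 hr

1.730 hr


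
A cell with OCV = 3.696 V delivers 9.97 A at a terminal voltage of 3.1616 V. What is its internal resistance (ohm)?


R = (OCV - V) / I = (3.696 - 3.1616) / 9.97 = 0.05360 ohm

0.05360 ohm


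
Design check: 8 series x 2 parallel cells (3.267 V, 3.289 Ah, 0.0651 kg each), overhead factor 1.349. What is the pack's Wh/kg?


Step 1: V_pack = 8 * 3.267 = 26.136 V
Step 2: C_pack = 2 * 3.289 = 6.578 Ah
Step 3: E_pack = V_pack * C_pack = 26.136 * 6.578 = 171.92 Wh
Step 4: m_pack = 8 * 2 * 0.0651 * 1.349 = 1.4051 kg
Step 5: ED = E_pack / m_pack = 171.92 / 1.4051 = 122.4 Wh/kg

122.4 Wh/kg


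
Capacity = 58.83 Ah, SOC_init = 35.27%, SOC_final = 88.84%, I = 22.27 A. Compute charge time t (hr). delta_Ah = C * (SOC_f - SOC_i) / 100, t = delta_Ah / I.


Step 1: dSOC = 88.84% - 35.27% = 53.57%
Step 2: delta_Ah = 58.83 * 53.57 / 100 = 31.515 Ah
Step 3: t = 31.515 / 22.27 = 1.415 hr

1.415 hr


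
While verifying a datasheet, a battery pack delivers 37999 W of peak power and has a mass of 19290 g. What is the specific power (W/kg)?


Convert: m = 19290 g = 19.29 kg
Specific power = 37999 W / 19.29 kg = 1970 W/kg

1970 W/kg


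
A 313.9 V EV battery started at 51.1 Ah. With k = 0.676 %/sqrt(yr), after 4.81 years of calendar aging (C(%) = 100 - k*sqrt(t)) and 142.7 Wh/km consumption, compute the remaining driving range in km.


Step 1: capacity retention = 100 - 0.676 * sqrt(4.81) = 100 - 0.676 * 2.1932 = 98.517%
Step 2: C_now = 51.1 * 98.517/100 = 50.342 Ah
Step 3: E_pack = V * C_now = 313.9 * 50.342 = 15802 Wh
Step 4: range = E_pack / consumption = 15802 / 142.7 = 110.7 km

110.7 km


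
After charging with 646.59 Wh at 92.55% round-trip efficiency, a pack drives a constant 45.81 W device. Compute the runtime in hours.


Step 1: E_discharge = eta/100 * E_charge = 92.55/100 * 646.59 = 598.42 Wh
Step 2: t = E_discharge / P = 598.42 / 45.81 = 13.06 hr

13.06 hr


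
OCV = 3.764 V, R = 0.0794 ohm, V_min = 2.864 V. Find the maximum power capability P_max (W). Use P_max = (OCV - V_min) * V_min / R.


dV = OCV - V_min = 0.9 V (so I_max = dV / R)
P_max = dV * V_min / R = 0.9 * 2.864 / 0.0794 = 32.46 W

32.46 W


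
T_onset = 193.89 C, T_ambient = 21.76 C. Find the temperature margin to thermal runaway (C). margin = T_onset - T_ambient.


margin = T_onset - T_ambient = 193.89 - 21.76 = 172.13 C

172.13 C


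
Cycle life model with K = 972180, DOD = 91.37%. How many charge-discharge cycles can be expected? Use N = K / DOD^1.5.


Step 1: DOD^1.5 = 91.37^1.5 = 873.38
Step 2: N = 972180 / 873.38 = 1113 cycles

1113 cycles


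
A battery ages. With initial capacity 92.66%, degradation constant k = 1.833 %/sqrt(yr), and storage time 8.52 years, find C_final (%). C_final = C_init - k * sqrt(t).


sqrt(t) = sqrt(8.52) = 2.9189
C_final = 92.66 - 1.833 * 2.9189 = 87.31%

87.31%


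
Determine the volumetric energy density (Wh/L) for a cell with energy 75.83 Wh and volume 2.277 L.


ED = E / V = 75.83 / 2.277 = 33.30 Wh/L

33.30 Wh/L


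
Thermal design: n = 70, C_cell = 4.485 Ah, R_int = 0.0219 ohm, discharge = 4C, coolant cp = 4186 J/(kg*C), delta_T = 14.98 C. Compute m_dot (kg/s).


Step 1: I = 4 * 4.485 = 17.94 A
Step 2: Q_cell = I^2 * R = 17.94^2 * 0.0219 = 7.0484 W
Step 3: Q_total = 70 * 7.0484 = 493.39 W
Step 4: m_dot = Q_total / (cp * dT) = 493.39 / (4186 * 14.98) = 0.007868 kg/s

0.007868 kg/s


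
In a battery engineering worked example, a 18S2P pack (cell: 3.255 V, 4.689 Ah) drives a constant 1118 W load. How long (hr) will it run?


Step 1: E_pack = Ns * V_cell * Np * C_cell = 18 * 3.255 * 2 * 4.689 = 549.46 Wh
Step 2: t = E_pack / P = 549.46 / 1118 = 0.4915 hr

0.4915 hr


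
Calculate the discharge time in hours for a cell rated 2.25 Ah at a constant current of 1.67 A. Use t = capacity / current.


Runtime = 2.25 Ah / 1.67 A = 1.347 hr

1.347 hr


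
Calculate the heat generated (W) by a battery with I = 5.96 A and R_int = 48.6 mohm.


Convert: R = 48.6 mohm = 0.0486 ohm
Q = I^2 * R = 5.96^2 * 0.0486 = 1.726 W

1.726 W


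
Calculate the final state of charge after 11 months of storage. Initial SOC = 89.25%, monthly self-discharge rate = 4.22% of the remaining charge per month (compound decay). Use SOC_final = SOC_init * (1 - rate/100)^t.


Monthly retention factor = 1 - 4.22/100 = 0.9578
Over 11 months: factor^11 = 0.62233
SOC_final = 89.25 * 0.62233 = 55.54%

55.54%


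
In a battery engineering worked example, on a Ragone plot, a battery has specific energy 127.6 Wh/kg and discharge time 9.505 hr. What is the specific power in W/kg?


P_specific = E / t = 127.6 / 9.505 = 13.42 W/kg

13.42 W/kg


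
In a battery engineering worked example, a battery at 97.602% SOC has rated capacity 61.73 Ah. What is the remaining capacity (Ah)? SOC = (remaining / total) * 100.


remaining = SOC / 100 * total = 97.602 / 100 * 61.73 = 60.25 Ah

60.25 Ah


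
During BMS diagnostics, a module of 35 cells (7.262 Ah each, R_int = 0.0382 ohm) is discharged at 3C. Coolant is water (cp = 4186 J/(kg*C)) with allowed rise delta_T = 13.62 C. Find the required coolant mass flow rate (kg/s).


Step 1: I = 3 * 7.262 = 21.786 A
Step 2: Q_cell = I^2 * R = 21.786^2 * 0.0382 = 18.131 W
Step 3: Q_total = 35 * 18.131 = 634.59 W
Step 4: m_dot = Q_total / (cp * dT) = 634.59 / (4186 * 13.62) = 0.01113 kg/s

0.01113 kg/s


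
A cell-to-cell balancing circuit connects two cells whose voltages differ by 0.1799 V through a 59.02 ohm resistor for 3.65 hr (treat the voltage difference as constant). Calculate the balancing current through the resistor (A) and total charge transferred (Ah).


I_bal = dV / R = 0.1799 / 59.02 = 0.0030481 A
Q = I_bal * t = 0.0030481 * 3.65 = 0.01113 Ah

I=0.0030481 A, Q=0.01113 Ah


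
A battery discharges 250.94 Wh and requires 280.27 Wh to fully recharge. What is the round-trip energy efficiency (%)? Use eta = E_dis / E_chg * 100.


eta_e = E_dis / E_chg * 100 = 250.94 / 280.27 * 100 = 89.54%

89.54%


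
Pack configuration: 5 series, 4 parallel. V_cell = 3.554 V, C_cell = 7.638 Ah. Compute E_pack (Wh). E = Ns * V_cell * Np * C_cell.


E = Ns * Vcell * Np * Ccell = 5 * 3.554 * 4 * 7.638 = 542.9 Wh

542.9 Wh


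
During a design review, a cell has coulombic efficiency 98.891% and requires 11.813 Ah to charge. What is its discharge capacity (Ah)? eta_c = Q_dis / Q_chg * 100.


Q_dis = eta/100 * Q_chg = 98.891/100 * 11.813 = 11.68 Ah

11.68 Ah


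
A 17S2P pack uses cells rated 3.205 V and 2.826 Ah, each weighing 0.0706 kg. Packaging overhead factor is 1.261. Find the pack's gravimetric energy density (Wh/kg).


Step 1: V_pack = 17 * 3.205 = 54.485 V
Step 2: C_pack = 2 * 2.826 = 5.652 Ah
Step 3: E_pack = V_pack * C_pack = 54.485 * 5.652 = 307.95 Wh
Step 4: m_pack = 17 * 2 * 0.0706 * 1.261 = 3.0269 kg
Step 5: ED = E_pack / m_pack = 307.95 / 3.0269 = 101.7 Wh/kg

101.7 Wh/kg


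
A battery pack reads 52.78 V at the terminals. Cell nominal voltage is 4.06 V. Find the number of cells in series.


Rearranging: n = V_pack / V_cell = 52.78 / 4.06 = 13 cells

13


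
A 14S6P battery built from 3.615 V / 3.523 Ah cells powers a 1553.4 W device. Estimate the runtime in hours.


Step 1: E_pack = Ns * V_cell * Np * C_cell = 14 * 3.615 * 6 * 3.523 = 1069.8 Wh
Step 2: t = E_pack / P = 1069.8 / 1553.4 = 0.6887 hr

0.6887 hr


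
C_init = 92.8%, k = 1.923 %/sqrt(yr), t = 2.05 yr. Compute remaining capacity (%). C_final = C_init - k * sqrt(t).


Step 1: sqrt(2.05 yr) = 1.4318
Step 2: drop = 1.923 * 1.4318 = 2.7534
Step 3: C_final = 92.8 - 2.7534 = 90.05%

90.05%


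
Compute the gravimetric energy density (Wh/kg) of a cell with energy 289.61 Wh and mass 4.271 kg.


ED = E / m = 289.61 / 4.271 = 67.81 Wh/kg

67.81 Wh/kg


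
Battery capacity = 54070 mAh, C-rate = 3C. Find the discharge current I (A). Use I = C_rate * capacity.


Convert: capacity = 54070 mAh = 54.07 Ah
I = C_rate * capacity = 3 * 54.07 = 162.21 A

162.21 A


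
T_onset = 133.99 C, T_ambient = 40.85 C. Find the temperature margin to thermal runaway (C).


margin = T_onset - T_ambient = 133.99 - 40.85 = 93.14 C

93.14 C


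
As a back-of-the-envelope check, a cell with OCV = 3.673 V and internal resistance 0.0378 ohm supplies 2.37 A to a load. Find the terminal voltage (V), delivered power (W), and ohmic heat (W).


Step 1: V_terminal = OCV - I*R = 3.673 - 2.37 * 0.0378 = 3.5834 V
Step 2: P_out = V_terminal * I = 3.5834 * 2.37 = 8.493 W
Step 3: Q = I^2 * R = 2.37^2 * 0.0378 = 0.2123 W

V=3.5834 V, P=8.493 W, Q=0.2123 W


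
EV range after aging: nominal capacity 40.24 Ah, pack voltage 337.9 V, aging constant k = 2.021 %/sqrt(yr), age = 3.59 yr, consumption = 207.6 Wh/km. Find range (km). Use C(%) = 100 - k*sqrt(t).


Step 1: capacity retention = 100 - 2.021 * sqrt(3.59) = 100 - 2.021 * 1.8947 = 96.171%
Step 2: C_now = 40.24 * 96.171/100 = 38.699 Ah
Step 3: E_pack = V * C_now = 337.9 * 38.699 = 13076 Wh
Step 4: range = E_pack / consumption = 13076 / 207.6 = 62.99 km

62.99 km


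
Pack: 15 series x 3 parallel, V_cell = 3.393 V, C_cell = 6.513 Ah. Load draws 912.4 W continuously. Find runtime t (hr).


Step 1: E_pack = Ns * V_cell * Np * C_cell = 15 * 3.393 * 3 * 6.513 = 994.44 Wh
Step 2: t = E_pack / P = 994.44 / 912.4 = 1.090 hr

1.090 hr


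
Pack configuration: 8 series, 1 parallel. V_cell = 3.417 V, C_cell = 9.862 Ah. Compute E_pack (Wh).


E = Ns * Vcell * Np * Ccell = 8 * 3.417 * 1 * 9.862 = 269.6 Wh

269.6 Wh


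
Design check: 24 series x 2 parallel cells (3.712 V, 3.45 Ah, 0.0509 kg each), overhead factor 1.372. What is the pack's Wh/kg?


Step 1: V_pack = 24 * 3.712 = 89.088 V
Step 2: C_pack = 2 * 3.45 = 6.9 Ah
Step 3: E_pack = V_pack * C_pack = 89.088 * 6.9 = 614.71 Wh
Step 4: m_pack = 24 * 2 * 0.0509 * 1.372 = 3.3521 kg
Step 5: ED = E_pack / m_pack = 614.71 / 3.3521 = 183.4 Wh/kg

183.4 Wh/kg


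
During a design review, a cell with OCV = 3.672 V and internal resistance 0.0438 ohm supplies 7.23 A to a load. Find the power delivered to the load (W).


Step 1: V_terminal = OCV - I*R = 3.672 - 7.23 * 0.0438 = 3.3553 V
Step 2: P_out = V_terminal * I = 3.3553 * 7.23 = 24.26 W

24.26 W


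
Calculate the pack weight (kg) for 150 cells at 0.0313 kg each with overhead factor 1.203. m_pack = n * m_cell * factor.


m_pack = n * m_cell * overhead = 150 * 0.0313 * 1.203 = 5.648 kg

5.648 kg


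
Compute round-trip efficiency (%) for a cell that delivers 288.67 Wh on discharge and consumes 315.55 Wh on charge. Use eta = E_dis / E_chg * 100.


Round-trip efficiency = 288.67/315.55 * 100% = 91.48%

91.48%


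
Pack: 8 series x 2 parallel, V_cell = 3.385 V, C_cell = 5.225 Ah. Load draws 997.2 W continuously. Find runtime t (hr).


Step 1: E_pack = Ns * V_cell * Np * C_cell = 8 * 3.385 * 2 * 5.225 = 282.99 Wh
Step 2: t = E_pack / P = 282.99 / 997.2 = 0.2838 hr

0.2838 hr


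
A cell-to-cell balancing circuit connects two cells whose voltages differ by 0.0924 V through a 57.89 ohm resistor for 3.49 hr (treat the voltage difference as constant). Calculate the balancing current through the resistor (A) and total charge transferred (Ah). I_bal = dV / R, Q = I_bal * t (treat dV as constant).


First, Ohm's law: I_bal = 0.0924 V / 57.89 ohm = 0.0015961 A
Then Q = I * t = 0.0015961 A * 3.49 hr = 0.005570 Ah

I=0.0015961 A, Q=0.005570 Ah


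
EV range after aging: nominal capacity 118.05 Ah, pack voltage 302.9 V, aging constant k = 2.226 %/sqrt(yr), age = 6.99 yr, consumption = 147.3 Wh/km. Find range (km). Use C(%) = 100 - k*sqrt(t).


Step 1: capacity retention = 100 - 2.226 * sqrt(6.99) = 100 - 2.226 * 2.6439 = 94.115%
Step 2: C_now = 118.05 * 94.115/100 = 111.1 Ah
Step 3: E_pack = V * C_now = 302.9 * 111.1 = 33652 Wh
Step 4: range = E_pack / consumption = 33652 / 147.3 = 228.5 km

228.5 km


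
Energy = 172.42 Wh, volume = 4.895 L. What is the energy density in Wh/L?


ED = E / V = 172.42 / 4.895 = 35.22 Wh/L

35.22 Wh/L


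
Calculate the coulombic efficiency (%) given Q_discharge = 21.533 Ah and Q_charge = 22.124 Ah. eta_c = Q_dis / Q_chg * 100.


eta_c = Q_dis / Q_chg * 100 = 21.533 / 22.124 * 100 = 97.33%

97.33%


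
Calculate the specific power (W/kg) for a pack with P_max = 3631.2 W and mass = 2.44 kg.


SP = P / m = 3631.2 / 2.44 = 1488 W/kg

1488 W/kg


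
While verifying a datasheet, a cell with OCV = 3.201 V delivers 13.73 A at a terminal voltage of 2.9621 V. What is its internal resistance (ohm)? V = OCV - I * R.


R = (OCV - V) / I = (3.201 - 2.9621) / 13.73 = 0.01740 ohm

0.01740 ohm


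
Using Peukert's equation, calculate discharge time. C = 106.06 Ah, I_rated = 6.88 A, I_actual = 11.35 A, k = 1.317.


Step 1: t_rated = C / I_rated = 106.06 / 6.88 = 15.416 hr
Step 2: ratio = 6.88 / 11.35 = 0.60617
Step 3: ratio^k = 0.60617^1.317 = 0.51722
Step 4: t = t_rated * ratio^k = 15.416 * 0.51722 = 7.973 hr

7.973 hr


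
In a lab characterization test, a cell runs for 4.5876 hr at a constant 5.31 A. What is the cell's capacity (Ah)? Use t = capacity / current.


C = I * t = 5.31 * 4.5876 = 24.36 Ah

24.36 Ah


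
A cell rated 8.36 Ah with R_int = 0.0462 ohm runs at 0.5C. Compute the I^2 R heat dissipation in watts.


Step 1: I = C_rate * capacity = 0.5 * 8.36 = 4.18 A
Step 2: Q = I^2 * R = 4.18^2 * 0.0462 = 17.472 * 0.0462 = 0.8072 W

0.8072 W


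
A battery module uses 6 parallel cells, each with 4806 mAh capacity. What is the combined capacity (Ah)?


Convert: C_cell = 4806 mAh = 4.806 Ah
C_total = 6 * 4.806 = 28.836 Ah

28.836 Ah


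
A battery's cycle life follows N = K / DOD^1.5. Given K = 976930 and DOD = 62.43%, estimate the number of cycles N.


Step 1: DOD^1.5 = 62.43^1.5 = 493.28
Step 2: N = 976930 / 493.28 = 1980 cycles

1980 cycles


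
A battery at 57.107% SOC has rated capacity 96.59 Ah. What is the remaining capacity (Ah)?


remaining = SOC / 100 * total = 57.107 / 100 * 96.59 = 55.16 Ah

55.16 Ah


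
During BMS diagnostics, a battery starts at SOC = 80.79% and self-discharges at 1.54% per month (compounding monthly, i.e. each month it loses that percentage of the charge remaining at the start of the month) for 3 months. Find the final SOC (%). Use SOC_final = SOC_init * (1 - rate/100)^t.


decay = (1 - 1.54/100)^3 = 0.95451
SOC_final = 80.79 * 0.95451 = 77.11%

77.11%


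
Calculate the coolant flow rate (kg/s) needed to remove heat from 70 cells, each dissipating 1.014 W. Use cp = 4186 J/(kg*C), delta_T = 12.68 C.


Q_total = 70 * 1.014 = 70.98 W
m_dot = Q_total / (cp * dT) = 70.98 / (4186 * 12.68) = 0.001337 kg/s

0.001337 kg/s


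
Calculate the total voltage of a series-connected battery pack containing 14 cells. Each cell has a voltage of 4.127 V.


With 14 cells in series at 4.127 V each, V_pack = 57.778 V

57.778 V


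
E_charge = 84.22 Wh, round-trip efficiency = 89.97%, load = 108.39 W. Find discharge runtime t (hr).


Step 1: E_discharge = eta/100 * E_charge = 89.97/100 * 84.22 = 75.773 Wh
Step 2: t = E_discharge / P = 75.773 / 108.39 = 0.6991 hr

0.6991 hr


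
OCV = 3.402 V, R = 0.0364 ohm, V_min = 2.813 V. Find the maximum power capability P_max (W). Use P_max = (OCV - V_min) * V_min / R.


dV = OCV - V_min = 0.589 V (so I_max = dV / R)
P_max = dV * V_min / R = 0.589 * 2.813 / 0.0364 = 45.52 W

45.52 W


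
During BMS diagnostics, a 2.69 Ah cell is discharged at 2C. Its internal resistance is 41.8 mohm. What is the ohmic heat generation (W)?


Convert: R = 41.8 mohm = 0.0418 ohm
Step 1: I = C_rate * capacity = 2 * 2.69 = 5.38 A
Step 2: Q = I^2 * R = 5.38^2 * 0.0418 = 28.944 * 0.0418 = 1.210 W

1.210 W


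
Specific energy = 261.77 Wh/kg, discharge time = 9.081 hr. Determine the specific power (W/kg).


P_specific = E / t = 261.77 / 9.081 = 28.83 W/kg

28.83 W/kg


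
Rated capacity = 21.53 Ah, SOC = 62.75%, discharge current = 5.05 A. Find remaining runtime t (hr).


Step 1: remaining = SOC/100 * C_total = 62.75/100 * 21.53 = 13.51 Ah
Step 2: t = remaining / I = 13.51 / 5.05 = 2.675 hr

2.675 hr


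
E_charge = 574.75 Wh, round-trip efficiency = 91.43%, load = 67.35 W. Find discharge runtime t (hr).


Step 1: E_discharge = eta/100 * E_charge = 91.43/100 * 574.75 = 525.49 Wh
Step 2: t = E_discharge / P = 525.49 / 67.35 = 7.802 hr

7.802 hr


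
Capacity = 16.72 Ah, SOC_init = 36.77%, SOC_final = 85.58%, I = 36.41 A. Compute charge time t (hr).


Step 1: dSOC = 85.58% - 36.77% = 48.81%
Step 2: delta_Ah = 16.72 * 48.81 / 100 = 8.161 Ah
Step 3: t = 8.161 / 36.41 = 0.2241 hr

0.2241 hr


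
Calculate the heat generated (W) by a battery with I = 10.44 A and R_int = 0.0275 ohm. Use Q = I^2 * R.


Q = I^2 * R = 10.44^2 * 0.0275 = 2.997 W

2.997 W


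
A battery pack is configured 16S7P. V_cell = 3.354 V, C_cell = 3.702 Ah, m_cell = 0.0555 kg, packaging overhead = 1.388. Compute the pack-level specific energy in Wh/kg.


Step 1: V_pack = 16 * 3.354 = 53.664 V
Step 2: C_pack = 7 * 3.702 = 25.914 Ah
Step 3: E_pack = V_pack * C_pack = 53.664 * 25.914 = 1390.6 Wh
Step 4: m_pack = 16 * 7 * 0.0555 * 1.388 = 8.6278 kg
Step 5: ED = E_pack / m_pack = 1390.6 / 8.6278 = 161.2 Wh/kg

161.2 Wh/kg


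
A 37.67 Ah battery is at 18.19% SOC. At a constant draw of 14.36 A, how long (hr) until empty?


Step 1: remaining = SOC/100 * C_total = 18.19/100 * 37.67 = 6.8522 Ah
Step 2: t = remaining / I = 6.8522 / 14.36 = 0.4772 hr

0.4772 hr


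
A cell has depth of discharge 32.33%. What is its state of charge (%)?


SOC = 100 - DOD = 100 - 32.33 = 67.67%

67.67%


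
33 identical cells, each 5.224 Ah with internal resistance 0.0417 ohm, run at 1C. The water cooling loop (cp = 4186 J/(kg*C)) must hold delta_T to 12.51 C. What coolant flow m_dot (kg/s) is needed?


Step 1: I = 1 * 5.224 = 5.224 A
Step 2: Q_cell = I^2 * R = 5.224^2 * 0.0417 = 1.138 W
Step 3: Q_total = 33 * 1.138 = 37.554 W
Step 4: m_dot = Q_total / (cp * dT) = 37.554 / (4186 * 12.51) = 7.171e-04 kg/s

7.171e-04 kg/s


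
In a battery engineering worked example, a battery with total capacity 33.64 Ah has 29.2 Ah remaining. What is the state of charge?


SOC% = 29.2 / 33.64 * 100 = 86.80%

86.80%


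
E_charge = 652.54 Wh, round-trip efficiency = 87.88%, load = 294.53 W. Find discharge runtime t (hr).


Step 1: E_discharge = eta/100 * E_charge = 87.88/100 * 652.54 = 573.45 Wh
Step 2: t = E_discharge / P = 573.45 / 294.53 = 1.947 hr

1.947 hr


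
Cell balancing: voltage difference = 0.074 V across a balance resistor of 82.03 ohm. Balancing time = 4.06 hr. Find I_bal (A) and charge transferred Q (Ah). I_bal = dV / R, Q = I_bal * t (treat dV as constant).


First, Ohm's law: I_bal = 0.074 V / 82.03 ohm = 9.0211e-04 A
Then Q = I * t = 9.0211e-04 A * 4.06 hr = 0.003663 Ah

I=9.0211e-04 A, Q=0.003663 Ah


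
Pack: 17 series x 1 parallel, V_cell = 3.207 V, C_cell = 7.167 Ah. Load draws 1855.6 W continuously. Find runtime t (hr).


Step 1: E_pack = Ns * V_cell * Np * C_cell = 17 * 3.207 * 1 * 7.167 = 390.74 Wh
Step 2: t = E_pack / P = 390.74 / 1855.6 = 0.2106 hr

0.2106 hr


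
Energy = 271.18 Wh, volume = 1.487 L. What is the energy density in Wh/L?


ED = E / V = 271.18 / 1.487 = 182.4 Wh/L

182.4 Wh/L


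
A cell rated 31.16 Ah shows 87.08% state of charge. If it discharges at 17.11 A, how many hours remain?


Step 1: remaining = SOC/100 * C_total = 87.08/100 * 31.16 = 27.134 Ah
Step 2: t = remaining / I = 27.134 / 17.11 = 1.586 hr

1.586 hr


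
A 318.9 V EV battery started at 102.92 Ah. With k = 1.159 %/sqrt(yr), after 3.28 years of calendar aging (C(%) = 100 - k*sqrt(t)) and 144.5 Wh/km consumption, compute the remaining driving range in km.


Step 1: capacity retention = 100 - 1.159 * sqrt(3.28) = 100 - 1.159 * 1.8111 = 97.901%
Step 2: C_now = 102.92 * 97.901/100 = 100.76 Ah
Step 3: E_pack = V * C_now = 318.9 * 100.76 = 32132 Wh
Step 4: range = E_pack / consumption = 32132 / 144.5 = 222.4 km

222.4 km


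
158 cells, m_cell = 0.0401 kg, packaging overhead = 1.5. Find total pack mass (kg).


Cell mass sum = 158 * 0.0401 = 6.3358 kg
With overhead 1.5: m_pack = 6.3358 * 1.5 = 9.504 kg

9.504 kg


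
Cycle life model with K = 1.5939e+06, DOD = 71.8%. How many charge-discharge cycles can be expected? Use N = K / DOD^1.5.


DOD^1.5 = 608.4
N = K / DOD^1.5 = 1.5939e+06 / 608.4 = 2620

2620 cycles


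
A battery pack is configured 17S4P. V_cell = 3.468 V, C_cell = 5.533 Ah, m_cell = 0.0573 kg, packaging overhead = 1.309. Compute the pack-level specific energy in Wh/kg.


Step 1: V_pack = 17 * 3.468 = 58.956 V
Step 2: C_pack = 4 * 5.533 = 22.132 Ah
Step 3: E_pack = V_pack * C_pack = 58.956 * 22.132 = 1304.8 Wh
Step 4: m_pack = 17 * 4 * 0.0573 * 1.309 = 5.1004 kg
Step 5: ED = E_pack / m_pack = 1304.8 / 5.1004 = 255.8 Wh/kg

255.8 Wh/kg


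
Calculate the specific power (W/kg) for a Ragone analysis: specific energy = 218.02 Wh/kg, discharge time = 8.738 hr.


Specific power = 218.02 Wh/kg / 8.738 hr = 24.95 W/kg

24.95 W/kg


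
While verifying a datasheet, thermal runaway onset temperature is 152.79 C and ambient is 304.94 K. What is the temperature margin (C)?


Convert: T_ambient = 304.94 K = 31.79 C
margin = 152.79 - 31.79 = 121 C

121 C


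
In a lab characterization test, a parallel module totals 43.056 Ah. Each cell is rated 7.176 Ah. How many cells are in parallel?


n = C_total / C_cell = 43.056 / 7.176 = 6

6


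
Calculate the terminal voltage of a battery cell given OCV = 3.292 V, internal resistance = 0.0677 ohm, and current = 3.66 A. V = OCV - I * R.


V = OCV - I*R = 3.292 - 3.66 * 0.0677 = 3.044 V

3.044 V


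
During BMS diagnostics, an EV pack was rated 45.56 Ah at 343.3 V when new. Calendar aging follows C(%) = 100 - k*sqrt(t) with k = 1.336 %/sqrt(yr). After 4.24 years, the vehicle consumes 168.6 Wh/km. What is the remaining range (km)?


Step 1: capacity retention = 100 - 1.336 * sqrt(4.24) = 100 - 1.336 * 2.0591 = 97.249%
Step 2: C_now = 45.56 * 97.249/100 = 44.307 Ah
Step 3: E_pack = V * C_now = 343.3 * 44.307 = 15211 Wh
Step 4: range = E_pack / consumption = 15211 / 168.6 = 90.22 km

90.22 km


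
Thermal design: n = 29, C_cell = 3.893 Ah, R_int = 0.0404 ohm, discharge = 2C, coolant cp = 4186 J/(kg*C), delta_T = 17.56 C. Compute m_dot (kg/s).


Step 1: I = 2 * 3.893 = 7.786 A
Step 2: Q_cell = I^2 * R = 7.786^2 * 0.0404 = 2.4491 W
Step 3: Q_total = 29 * 2.4491 = 71.024 W
Step 4: m_dot = Q_total / (cp * dT) = 71.024 / (4186 * 17.56) = 9.662e-04 kg/s

9.662e-04 kg/s


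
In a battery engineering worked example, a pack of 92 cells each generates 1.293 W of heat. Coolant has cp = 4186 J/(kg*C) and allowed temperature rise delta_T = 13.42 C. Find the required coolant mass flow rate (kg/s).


Step 1: Total heat Q = 92 * 1.293 W = 118.96 W
Step 2: denom = cp * dT = 4186 * 13.42 = 56176
Step 3: m_dot = 118.96 / 56176 = 0.002118 kg/s

0.002118 kg/s
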